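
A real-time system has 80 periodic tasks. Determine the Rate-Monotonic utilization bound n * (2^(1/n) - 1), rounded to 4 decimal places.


Compute 2^(1/80) = 1.0087019838
Subtract 1: 1.0087019838 - 1 = 0.0087019838
Multiply by n: 80 * 0.0087019838 = 0.6961587040
Round to 4 dp: 0.6962

0.6962


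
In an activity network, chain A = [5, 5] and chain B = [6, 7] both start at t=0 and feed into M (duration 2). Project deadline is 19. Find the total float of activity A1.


Forward pass: ES(A1) = sum of predecessors on chain A = 0
EF = ES + duration = 0 + 5 = 5
Backward pass: LF(M) = deadline = 19; LS(M) = 19 - 2 = 17
LF(A1) = LS(M) - sum(successors on chain A) = 17 - 5 = 12
LS = LF - duration = 12 - 5 = 7
Total float = LS - ES = 7 - 0 = 7

7


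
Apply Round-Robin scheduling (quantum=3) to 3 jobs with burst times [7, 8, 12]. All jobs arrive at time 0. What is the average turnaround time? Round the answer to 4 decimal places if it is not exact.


Time quantum = 3
Execution trace:
  J1 runs 3 units, time = 3
  J2 runs 3 units, time = 6
  J3 runs 3 units, time = 9
  J1 runs 3 units, time = 12
  J2 runs 3 units, time = 15
  J3 runs 3 units, time = 18
  J1 runs 1 units, time = 19
  J2 runs 2 units, time = 21
  J3 runs 3 units, time = 24
  J3 runs 3 units, time = 27
Finish times: [19, 21, 27]
Average turnaround = 67/3 = 22.3333

22.3333


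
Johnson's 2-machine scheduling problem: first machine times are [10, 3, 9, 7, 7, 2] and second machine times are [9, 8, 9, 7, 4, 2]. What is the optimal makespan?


Apply Johnson's rule:
  Group 1 (a <= b): [(6, 2, 2), (2, 3, 8), (4, 7, 7), (3, 9, 9)]
  Group 2 (a > b): [(1, 10, 9), (5, 7, 4)]
Optimal job order: [6, 2, 4, 3, 1, 5]
Schedule:
  Job 6: M1 done at 2, M2 done at 4
  Job 2: M1 done at 5, M2 done at 13
  Job 4: M1 done at 12, M2 done at 20
  Job 3: M1 done at 21, M2 done at 30
  Job 1: M1 done at 31, M2 done at 40
  Job 5: M1 done at 38, M2 done at 44
Makespan = 44

44


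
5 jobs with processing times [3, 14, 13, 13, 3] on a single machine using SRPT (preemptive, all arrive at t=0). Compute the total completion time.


Since all jobs arrive at t=0, SRPT equals SPT ordering.
SPT order: [3, 3, 13, 13, 14]
Completion times:
  Job 1: p=3, C=3
  Job 2: p=3, C=6
  Job 3: p=13, C=19
  Job 4: p=13, C=32
  Job 5: p=14, C=46
Total completion time = 3 + 6 + 19 + 32 + 46 = 106

106


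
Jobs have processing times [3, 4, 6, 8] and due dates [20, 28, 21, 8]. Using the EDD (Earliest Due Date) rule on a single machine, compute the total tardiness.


Sort by due date (EDD order): [(8, 8), (3, 20), (6, 21), (4, 28)]
Compute completion times and tardiness:
  Job 1: p=8, d=8, C=8, tardiness=max(0,8-8)=0
  Job 2: p=3, d=20, C=11, tardiness=max(0,11-20)=0
  Job 3: p=6, d=21, C=17, tardiness=max(0,17-21)=0
  Job 4: p=4, d=28, C=21, tardiness=max(0,21-28)=0
Total tardiness = 0

0


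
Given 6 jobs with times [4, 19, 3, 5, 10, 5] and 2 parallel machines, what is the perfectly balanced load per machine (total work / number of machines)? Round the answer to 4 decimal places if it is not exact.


Total processing time = 4 + 19 + 3 + 5 + 10 + 5 = 46
Number of machines = 2
Ideal balanced load = 46 / 2 = 23.0

23.0


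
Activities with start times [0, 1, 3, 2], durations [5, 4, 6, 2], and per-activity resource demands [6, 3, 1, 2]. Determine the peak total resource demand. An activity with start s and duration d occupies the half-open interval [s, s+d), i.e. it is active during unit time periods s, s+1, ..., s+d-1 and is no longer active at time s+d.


Each activity i is active on [start_i, start_i + duration_i).
Compute total resource usage per time slot:
  t=0: active resources = [6], total = 6
  t=1: active resources = [6, 3], total = 9
  t=2: active resources = [6, 3, 2], total = 11
  t=3: active resources = [6, 3, 1, 2], total = 12
  t=4: active resources = [6, 3, 1], total = 10
  t=5: active resources = [1], total = 1
  t=6: active resources = [1], total = 1
  t=7: active resources = [1], total = 1
  t=8: active resources = [1], total = 1
Peak resource demand = 12

12


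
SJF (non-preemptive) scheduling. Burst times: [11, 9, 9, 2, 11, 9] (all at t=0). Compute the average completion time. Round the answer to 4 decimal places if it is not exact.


SJF order (ascending): [2, 9, 9, 9, 11, 11]
Completion times:
  Job 1: burst=2, C=2
  Job 2: burst=9, C=11
  Job 3: burst=9, C=20
  Job 4: burst=9, C=29
  Job 5: burst=11, C=40
  Job 6: burst=11, C=51
Average completion = 153/6 = 25.5

25.5


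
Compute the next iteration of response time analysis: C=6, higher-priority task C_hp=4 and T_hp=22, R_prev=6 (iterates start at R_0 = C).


R_next = C + ceil(R_prev / T_hp) * C_hp
ceil(6 / 22) = ceil(0.2727) = 1
Interference = 1 * 4 = 4
R_next = 6 + 4 = 10

10


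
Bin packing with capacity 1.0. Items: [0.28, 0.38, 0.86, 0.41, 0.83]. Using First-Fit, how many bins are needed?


Place items sequentially using First-Fit:
  Item 0.28 -> new Bin 1
  Item 0.38 -> Bin 1 (now 0.66)
  Item 0.86 -> new Bin 2
  Item 0.41 -> new Bin 3
  Item 0.83 -> new Bin 4
Total bins used = 4

4


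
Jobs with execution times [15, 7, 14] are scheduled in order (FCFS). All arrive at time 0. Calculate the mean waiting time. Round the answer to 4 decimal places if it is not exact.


FCFS order (as given): [15, 7, 14]
Waiting times:
  Job 1: wait = 0
  Job 2: wait = 15
  Job 3: wait = 22
Sum of waiting times = 37
Average waiting time = 37/3 = 12.3333

12.3333


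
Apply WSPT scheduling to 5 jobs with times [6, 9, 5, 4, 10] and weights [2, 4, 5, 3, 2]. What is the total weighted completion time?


Compute p/w ratios and sort ascending (WSPT): [(5, 5), (4, 3), (9, 4), (6, 2), (10, 2)]
Compute weighted completion times:
  Job (p=5,w=5): C=5, w*C=5*5=25
  Job (p=4,w=3): C=9, w*C=3*9=27
  Job (p=9,w=4): C=18, w*C=4*18=72
  Job (p=6,w=2): C=24, w*C=2*24=48
  Job (p=10,w=2): C=34, w*C=2*34=68
Total weighted completion time = 240

240


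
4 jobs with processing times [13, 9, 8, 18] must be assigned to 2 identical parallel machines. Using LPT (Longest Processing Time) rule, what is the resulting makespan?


Sort jobs in decreasing order (LPT): [18, 13, 9, 8]
Assign each job to the least loaded machine:
  Machine 1: jobs [18, 8], load = 26
  Machine 2: jobs [13, 9], load = 22
Makespan = max load = 26

26


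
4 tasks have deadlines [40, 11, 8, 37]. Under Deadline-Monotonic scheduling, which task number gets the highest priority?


Sort tasks by relative deadline (ascending):
  Task 3: deadline = 8
  Task 2: deadline = 11
  Task 4: deadline = 37
  Task 1: deadline = 40
Priority order (highest first): [3, 2, 4, 1]
Highest priority task = 3

3


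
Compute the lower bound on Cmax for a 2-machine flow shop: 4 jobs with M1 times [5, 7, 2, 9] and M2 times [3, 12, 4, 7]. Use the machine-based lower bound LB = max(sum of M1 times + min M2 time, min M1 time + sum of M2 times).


LB1 = sum(M1 times) + min(M2 times) = 23 + 3 = 26
LB2 = min(M1 times) + sum(M2 times) = 2 + 26 = 28
Lower bound = max(LB1, LB2) = max(26, 28) = 28

28


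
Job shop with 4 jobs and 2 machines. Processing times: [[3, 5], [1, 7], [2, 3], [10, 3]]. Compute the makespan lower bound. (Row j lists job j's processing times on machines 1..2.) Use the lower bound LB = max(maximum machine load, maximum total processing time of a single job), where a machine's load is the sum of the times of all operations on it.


Machine loads:
  Machine 1: 3 + 1 + 2 + 10 = 16
  Machine 2: 5 + 7 + 3 + 3 = 18
Max machine load = 18
Job totals:
  Job 1: 8
  Job 2: 8
  Job 3: 5
  Job 4: 13
Max job total = 13
Lower bound = max(18, 13) = 18

18


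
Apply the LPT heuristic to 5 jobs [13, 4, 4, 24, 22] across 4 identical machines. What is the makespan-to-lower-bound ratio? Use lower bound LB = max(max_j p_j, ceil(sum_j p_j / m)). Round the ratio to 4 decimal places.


LPT order: [24, 22, 13, 4, 4]
Machine loads after assignment: [24, 22, 13, 8]
LPT makespan = 24
Lower bound = max(max_job, ceil(total/4)) = max(24, 17) = 24
Ratio = 24 / 24 = 1.0

1.0


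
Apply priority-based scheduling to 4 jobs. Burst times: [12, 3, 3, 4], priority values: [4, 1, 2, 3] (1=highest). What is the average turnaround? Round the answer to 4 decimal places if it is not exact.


Sort by priority (ascending = highest first):
Order: [(1, 3), (2, 3), (3, 4), (4, 12)]
Completion times:
  Priority 1, burst=3, C=3
  Priority 2, burst=3, C=6
  Priority 3, burst=4, C=10
  Priority 4, burst=12, C=22
Average turnaround = 41/4 = 10.25

10.25


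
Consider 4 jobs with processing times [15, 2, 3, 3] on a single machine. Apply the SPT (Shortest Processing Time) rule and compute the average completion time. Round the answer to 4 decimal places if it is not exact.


Sort jobs by processing time (SPT order): [2, 3, 3, 15]
Compute completion times sequentially:
  Job 1: processing = 2, completes at 2
  Job 2: processing = 3, completes at 5
  Job 3: processing = 3, completes at 8
  Job 4: processing = 15, completes at 23
Sum of completion times = 38
Average completion time = 38/4 = 9.5

9.5


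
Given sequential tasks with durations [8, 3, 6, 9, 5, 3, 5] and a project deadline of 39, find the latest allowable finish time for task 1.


LF(activity 1) = deadline - sum of successor durations
Successors: activities 2 through 7 with durations [3, 6, 9, 5, 3, 5]
Sum of successor durations = 31
LF = 39 - 31 = 8

8


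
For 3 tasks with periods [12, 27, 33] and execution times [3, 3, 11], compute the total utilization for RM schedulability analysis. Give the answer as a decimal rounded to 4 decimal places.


Compute individual utilizations (exact fractions):
  Task 1: C/T = 3/12 = 1/4 (approx. 0.25)
  Task 2: C/T = 3/27 = 1/9 (approx. 0.1111)
  Task 3: C/T = 11/33 = 1/3 (approx. 0.3333)
Total utilization U = 1/4 + 1/9 + 1/3 = 25/36
Rounded to 4 decimal places: U = 0.6944
RM (Liu & Layland) bound for 3 tasks = 0.779763; compare with U = 25/36 (approx. 0.694444)
U <= bound, so schedulable by RM sufficient condition.

0.6944


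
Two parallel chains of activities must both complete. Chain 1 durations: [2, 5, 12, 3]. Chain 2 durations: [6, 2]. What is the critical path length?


Path A total = 2 + 5 + 12 + 3 = 22
Path B total = 6 + 2 = 8
Critical path = longest path = max(22, 8) = 22

22


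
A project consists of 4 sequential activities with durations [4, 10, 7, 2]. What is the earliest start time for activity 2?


Activity 2 starts after activities 1 through 1 complete.
Predecessor durations: [4]
ES = 4 = 4

4


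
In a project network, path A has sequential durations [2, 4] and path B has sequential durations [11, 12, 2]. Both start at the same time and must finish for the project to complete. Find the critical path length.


Path A total = 2 + 4 = 6
Path B total = 11 + 12 + 2 = 25
Critical path = longest path = max(6, 25) = 25

25


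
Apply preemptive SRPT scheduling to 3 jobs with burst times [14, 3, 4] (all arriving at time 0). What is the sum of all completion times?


Since all jobs arrive at t=0, SRPT equals SPT ordering.
SPT order: [3, 4, 14]
Completion times:
  Job 1: p=3, C=3
  Job 2: p=4, C=7
  Job 3: p=14, C=21
Total completion time = 3 + 7 + 21 = 31

31


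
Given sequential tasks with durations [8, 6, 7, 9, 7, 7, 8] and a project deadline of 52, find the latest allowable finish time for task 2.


LF(activity 2) = deadline - sum of successor durations
Successors: activities 3 through 7 with durations [7, 9, 7, 7, 8]
Sum of successor durations = 38
LF = 52 - 38 = 14

14


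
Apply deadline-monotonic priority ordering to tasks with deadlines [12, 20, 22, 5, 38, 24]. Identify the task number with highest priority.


Sort tasks by relative deadline (ascending):
  Task 4: deadline = 5
  Task 1: deadline = 12
  Task 2: deadline = 20
  Task 3: deadline = 22
  Task 6: deadline = 24
  Task 5: deadline = 38
Priority order (highest first): [4, 1, 2, 3, 6, 5]
Highest priority task = 4

4


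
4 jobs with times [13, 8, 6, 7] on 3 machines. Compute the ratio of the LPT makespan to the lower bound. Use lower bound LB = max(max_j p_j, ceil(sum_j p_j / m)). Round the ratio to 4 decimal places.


LPT order: [13, 8, 7, 6]
Machine loads after assignment: [13, 8, 13]
LPT makespan = 13
Lower bound = max(max_job, ceil(total/3)) = max(13, 12) = 13
Ratio = 13 / 13 = 1.0

1.0


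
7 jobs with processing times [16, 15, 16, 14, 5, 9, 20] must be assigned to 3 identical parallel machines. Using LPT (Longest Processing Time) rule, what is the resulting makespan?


Sort jobs in decreasing order (LPT): [20, 16, 16, 15, 14, 9, 5]
Assign each job to the least loaded machine:
  Machine 1: jobs [20, 9, 5], load = 34
  Machine 2: jobs [16, 15], load = 31
  Machine 3: jobs [16, 14], load = 30
Makespan = max load = 34

34


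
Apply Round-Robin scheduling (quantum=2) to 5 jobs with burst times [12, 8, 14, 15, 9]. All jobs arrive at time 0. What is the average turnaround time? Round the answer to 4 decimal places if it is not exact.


Time quantum = 2
Execution trace:
  J1 runs 2 units, time = 2
  J2 runs 2 units, time = 4
  J3 runs 2 units, time = 6
  J4 runs 2 units, time = 8
  J5 runs 2 units, time = 10
  J1 runs 2 units, time = 12
  J2 runs 2 units, time = 14
  J3 runs 2 units, time = 16
  J4 runs 2 units, time = 18
  J5 runs 2 units, time = 20
  J1 runs 2 units, time = 22
  J2 runs 2 units, time = 24
  J3 runs 2 units, time = 26
  J4 runs 2 units, time = 28
  J5 runs 2 units, time = 30
  J1 runs 2 units, time = 32
  J2 runs 2 units, time = 34
  J3 runs 2 units, time = 36
  J4 runs 2 units, time = 38
  J5 runs 2 units, time = 40
  J1 runs 2 units, time = 42
  J3 runs 2 units, time = 44
  J4 runs 2 units, time = 46
  J5 runs 1 units, time = 47
  J1 runs 2 units, time = 49
  J3 runs 2 units, time = 51
  J4 runs 2 units, time = 53
  J3 runs 2 units, time = 55
  J4 runs 2 units, time = 57
  J4 runs 1 units, time = 58
Finish times: [49, 34, 55, 58, 47]
Average turnaround = 243/5 = 48.6

48.6


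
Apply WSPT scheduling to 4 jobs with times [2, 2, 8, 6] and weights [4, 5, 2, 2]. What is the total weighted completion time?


Compute p/w ratios and sort ascending (WSPT): [(2, 5), (2, 4), (6, 2), (8, 2)]
Compute weighted completion times:
  Job (p=2,w=5): C=2, w*C=5*2=10
  Job (p=2,w=4): C=4, w*C=4*4=16
  Job (p=6,w=2): C=10, w*C=2*10=20
  Job (p=8,w=2): C=18, w*C=2*18=36
Total weighted completion time = 82

82


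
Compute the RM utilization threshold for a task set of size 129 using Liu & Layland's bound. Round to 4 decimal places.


Compute 2^(1/129) = 1.0053876957
Subtract 1: 1.0053876957 - 1 = 0.0053876957
Multiply by n: 129 * 0.0053876957 = 0.6950127453
Round to 4 dp: 0.6950

0.6950


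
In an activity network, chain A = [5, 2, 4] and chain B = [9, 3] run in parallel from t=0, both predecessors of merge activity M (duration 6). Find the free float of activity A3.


ES(A3) = sum of predecessors on chain A = 7
EF(A3) = ES + duration = 7 + 4 = 11
Successor of A3 is M. ES(M) = max(sum(A), sum(B)) = max(11, 12) = 12
Free float = ES(successor) - EF(current) = 12 - 11 = 1

1


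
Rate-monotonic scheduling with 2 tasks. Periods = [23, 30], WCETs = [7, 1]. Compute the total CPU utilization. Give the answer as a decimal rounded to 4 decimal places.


Compute individual utilizations (exact fractions):
  Task 1: C/T = 7/23 (approx. 0.3043)
  Task 2: C/T = 1/30 (approx. 0.0333)
Total utilization U = 7/23 + 1/30 = 233/690
Rounded to 4 decimal places: U = 0.3377
RM (Liu & Layland) bound for 2 tasks = 0.828427; compare with U = 233/690 (approx. 0.337681)
U <= bound, so schedulable by RM sufficient condition.

0.3377


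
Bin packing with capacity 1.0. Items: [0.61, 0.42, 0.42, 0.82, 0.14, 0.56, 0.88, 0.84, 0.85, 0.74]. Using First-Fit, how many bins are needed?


Place items sequentially using First-Fit:
  Item 0.61 -> new Bin 1
  Item 0.42 -> new Bin 2
  Item 0.42 -> Bin 2 (now 0.84)
  Item 0.82 -> new Bin 3
  Item 0.14 -> Bin 1 (now 0.75)
  Item 0.56 -> new Bin 4
  Item 0.88 -> new Bin 5
  Item 0.84 -> new Bin 6
  Item 0.85 -> new Bin 7
  Item 0.74 -> new Bin 8
Total bins used = 8

8


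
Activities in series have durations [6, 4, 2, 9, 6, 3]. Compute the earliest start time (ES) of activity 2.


Activity 2 starts after activities 1 through 1 complete.
Predecessor durations: [6]
ES = 6 = 6

6


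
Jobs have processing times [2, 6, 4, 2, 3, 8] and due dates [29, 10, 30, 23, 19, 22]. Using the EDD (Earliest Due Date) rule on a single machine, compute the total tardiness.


Sort by due date (EDD order): [(6, 10), (3, 19), (8, 22), (2, 23), (2, 29), (4, 30)]
Compute completion times and tardiness:
  Job 1: p=6, d=10, C=6, tardiness=max(0,6-10)=0
  Job 2: p=3, d=19, C=9, tardiness=max(0,9-19)=0
  Job 3: p=8, d=22, C=17, tardiness=max(0,17-22)=0
  Job 4: p=2, d=23, C=19, tardiness=max(0,19-23)=0
  Job 5: p=2, d=29, C=21, tardiness=max(0,21-29)=0
  Job 6: p=4, d=30, C=25, tardiness=max(0,25-30)=0
Total tardiness = 0

0


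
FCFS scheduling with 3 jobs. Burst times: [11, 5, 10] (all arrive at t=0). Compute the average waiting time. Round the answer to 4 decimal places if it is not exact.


FCFS order (as given): [11, 5, 10]
Waiting times:
  Job 1: wait = 0
  Job 2: wait = 11
  Job 3: wait = 16
Sum of waiting times = 27
Average waiting time = 27/3 = 9.0

9.0


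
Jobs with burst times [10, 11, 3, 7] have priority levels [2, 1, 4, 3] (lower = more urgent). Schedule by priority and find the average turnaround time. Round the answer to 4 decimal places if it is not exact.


Sort by priority (ascending = highest first):
Order: [(1, 11), (2, 10), (3, 7), (4, 3)]
Completion times:
  Priority 1, burst=11, C=11
  Priority 2, burst=10, C=21
  Priority 3, burst=7, C=28
  Priority 4, burst=3, C=31
Average turnaround = 91/4 = 22.75

22.75


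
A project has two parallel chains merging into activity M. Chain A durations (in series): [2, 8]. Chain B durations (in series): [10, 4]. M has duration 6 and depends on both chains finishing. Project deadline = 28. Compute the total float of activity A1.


Forward pass: ES(A1) = sum of predecessors on chain A = 0
EF = ES + duration = 0 + 2 = 2
Backward pass: LF(M) = deadline = 28; LS(M) = 28 - 6 = 22
LF(A1) = LS(M) - sum(successors on chain A) = 22 - 8 = 14
LS = LF - duration = 14 - 2 = 12
Total float = LS - ES = 12 - 0 = 12

12


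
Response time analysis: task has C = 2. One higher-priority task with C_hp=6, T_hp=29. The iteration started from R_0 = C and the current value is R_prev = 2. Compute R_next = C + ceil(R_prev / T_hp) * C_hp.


R_next = C + ceil(R_prev / T_hp) * C_hp
ceil(2 / 29) = ceil(0.069) = 1
Interference = 1 * 6 = 6
R_next = 2 + 6 = 8

8


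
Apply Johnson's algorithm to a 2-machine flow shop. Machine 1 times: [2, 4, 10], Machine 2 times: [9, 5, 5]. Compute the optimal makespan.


Apply Johnson's rule:
  Group 1 (a <= b): [(1, 2, 9), (2, 4, 5)]
  Group 2 (a > b): [(3, 10, 5)]
Optimal job order: [1, 2, 3]
Schedule:
  Job 1: M1 done at 2, M2 done at 11
  Job 2: M1 done at 6, M2 done at 16
  Job 3: M1 done at 16, M2 done at 21
Makespan = 21

21


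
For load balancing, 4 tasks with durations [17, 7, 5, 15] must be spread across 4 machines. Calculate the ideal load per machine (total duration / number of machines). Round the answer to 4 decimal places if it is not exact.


Total processing time = 17 + 7 + 5 + 15 = 44
Number of machines = 4
Ideal balanced load = 44 / 4 = 11.0

11.0


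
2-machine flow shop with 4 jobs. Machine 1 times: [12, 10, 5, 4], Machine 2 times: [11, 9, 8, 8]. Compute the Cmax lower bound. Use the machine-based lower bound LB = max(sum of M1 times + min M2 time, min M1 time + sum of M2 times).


LB1 = sum(M1 times) + min(M2 times) = 31 + 8 = 39
LB2 = min(M1 times) + sum(M2 times) = 4 + 36 = 40
Lower bound = max(LB1, LB2) = max(39, 40) = 40

40


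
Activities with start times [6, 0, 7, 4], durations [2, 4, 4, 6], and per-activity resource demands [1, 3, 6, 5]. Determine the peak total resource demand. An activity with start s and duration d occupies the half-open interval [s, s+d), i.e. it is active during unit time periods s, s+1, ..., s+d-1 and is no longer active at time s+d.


Each activity i is active on [start_i, start_i + duration_i).
Compute total resource usage per time slot:
  t=0: active resources = [3], total = 3
  t=1: active resources = [3], total = 3
  t=2: active resources = [3], total = 3
  t=3: active resources = [3], total = 3
  t=4: active resources = [5], total = 5
  t=5: active resources = [5], total = 5
  t=6: active resources = [1, 5], total = 6
  t=7: active resources = [1, 6, 5], total = 12
  t=8: active resources = [6, 5], total = 11
  t=9: active resources = [6, 5], total = 11
  t=10: active resources = [6], total = 6
Peak resource demand = 12

12


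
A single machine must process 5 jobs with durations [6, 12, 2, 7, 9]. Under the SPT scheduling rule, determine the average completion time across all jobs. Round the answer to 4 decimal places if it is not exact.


Sort jobs by processing time (SPT order): [2, 6, 7, 9, 12]
Compute completion times sequentially:
  Job 1: processing = 2, completes at 2
  Job 2: processing = 6, completes at 8
  Job 3: processing = 7, completes at 15
  Job 4: processing = 9, completes at 24
  Job 5: processing = 12, completes at 36
Sum of completion times = 85
Average completion time = 85/5 = 17.0

17.0


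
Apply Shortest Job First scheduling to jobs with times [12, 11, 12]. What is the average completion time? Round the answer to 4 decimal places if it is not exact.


SJF order (ascending): [11, 12, 12]
Completion times:
  Job 1: burst=11, C=11
  Job 2: burst=12, C=23
  Job 3: burst=12, C=35
Average completion = 69/3 = 23.0

23.0


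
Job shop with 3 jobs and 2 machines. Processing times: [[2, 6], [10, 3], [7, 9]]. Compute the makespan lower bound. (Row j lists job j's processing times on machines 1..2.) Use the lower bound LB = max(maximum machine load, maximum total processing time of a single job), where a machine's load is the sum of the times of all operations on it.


Machine loads:
  Machine 1: 2 + 10 + 7 = 19
  Machine 2: 6 + 3 + 9 = 18
Max machine load = 19
Job totals:
  Job 1: 8
  Job 2: 13
  Job 3: 16
Max job total = 16
Lower bound = max(19, 16) = 19

19


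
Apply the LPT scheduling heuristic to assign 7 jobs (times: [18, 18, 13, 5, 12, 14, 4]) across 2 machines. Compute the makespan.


Sort jobs in decreasing order (LPT): [18, 18, 14, 13, 12, 5, 4]
Assign each job to the least loaded machine:
  Machine 1: jobs [18, 14, 5, 4], load = 41
  Machine 2: jobs [18, 13, 12], load = 43
Makespan = max load = 43

43


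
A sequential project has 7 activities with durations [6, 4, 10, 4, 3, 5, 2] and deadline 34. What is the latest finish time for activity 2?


LF(activity 2) = deadline - sum of successor durations
Successors: activities 3 through 7 with durations [10, 4, 3, 5, 2]
Sum of successor durations = 24
LF = 34 - 24 = 10

10


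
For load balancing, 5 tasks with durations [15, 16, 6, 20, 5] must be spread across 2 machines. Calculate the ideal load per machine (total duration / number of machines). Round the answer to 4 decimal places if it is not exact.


Total processing time = 15 + 16 + 6 + 20 + 5 = 62
Number of machines = 2
Ideal balanced load = 62 / 2 = 31.0

31.0


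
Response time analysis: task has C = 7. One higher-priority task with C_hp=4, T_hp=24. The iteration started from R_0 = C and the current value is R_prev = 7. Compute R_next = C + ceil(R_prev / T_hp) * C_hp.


R_next = C + ceil(R_prev / T_hp) * C_hp
ceil(7 / 24) = ceil(0.2917) = 1
Interference = 1 * 4 = 4
R_next = 7 + 4 = 11

11


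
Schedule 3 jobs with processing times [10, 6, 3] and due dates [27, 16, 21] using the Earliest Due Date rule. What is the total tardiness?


Sort by due date (EDD order): [(6, 16), (3, 21), (10, 27)]
Compute completion times and tardiness:
  Job 1: p=6, d=16, C=6, tardiness=max(0,6-16)=0
  Job 2: p=3, d=21, C=9, tardiness=max(0,9-21)=0
  Job 3: p=10, d=27, C=19, tardiness=max(0,19-27)=0
Total tardiness = 0

0


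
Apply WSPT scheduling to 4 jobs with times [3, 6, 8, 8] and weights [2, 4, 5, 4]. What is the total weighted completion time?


Compute p/w ratios and sort ascending (WSPT): [(3, 2), (6, 4), (8, 5), (8, 4)]
Compute weighted completion times:
  Job (p=3,w=2): C=3, w*C=2*3=6
  Job (p=6,w=4): C=9, w*C=4*9=36
  Job (p=8,w=5): C=17, w*C=5*17=85
  Job (p=8,w=4): C=25, w*C=4*25=100
Total weighted completion time = 227

227


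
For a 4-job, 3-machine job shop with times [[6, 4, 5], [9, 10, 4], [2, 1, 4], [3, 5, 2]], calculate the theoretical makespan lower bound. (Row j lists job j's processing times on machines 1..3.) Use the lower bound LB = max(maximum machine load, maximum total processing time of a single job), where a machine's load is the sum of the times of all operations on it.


Machine loads:
  Machine 1: 6 + 9 + 2 + 3 = 20
  Machine 2: 4 + 10 + 1 + 5 = 20
  Machine 3: 5 + 4 + 4 + 2 = 15
Max machine load = 20
Job totals:
  Job 1: 15
  Job 2: 23
  Job 3: 7
  Job 4: 10
Max job total = 23
Lower bound = max(20, 23) = 23

23


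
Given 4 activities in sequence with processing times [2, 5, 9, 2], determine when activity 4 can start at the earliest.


Activity 4 starts after activities 1 through 3 complete.
Predecessor durations: [2, 5, 9]
ES = 2 + 5 + 9 = 16

16


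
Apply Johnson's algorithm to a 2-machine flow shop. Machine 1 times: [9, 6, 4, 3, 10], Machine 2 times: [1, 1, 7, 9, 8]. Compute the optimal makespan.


Apply Johnson's rule:
  Group 1 (a <= b): [(4, 3, 9), (3, 4, 7)]
  Group 2 (a > b): [(5, 10, 8), (1, 9, 1), (2, 6, 1)]
Optimal job order: [4, 3, 5, 1, 2]
Schedule:
  Job 4: M1 done at 3, M2 done at 12
  Job 3: M1 done at 7, M2 done at 19
  Job 5: M1 done at 17, M2 done at 27
  Job 1: M1 done at 26, M2 done at 28
  Job 2: M1 done at 32, M2 done at 33
Makespan = 33

33


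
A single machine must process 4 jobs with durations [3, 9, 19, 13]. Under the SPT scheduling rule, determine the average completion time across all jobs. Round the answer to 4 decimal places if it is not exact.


Sort jobs by processing time (SPT order): [3, 9, 13, 19]
Compute completion times sequentially:
  Job 1: processing = 3, completes at 3
  Job 2: processing = 9, completes at 12
  Job 3: processing = 13, completes at 25
  Job 4: processing = 19, completes at 44
Sum of completion times = 84
Average completion time = 84/4 = 21.0

21.0


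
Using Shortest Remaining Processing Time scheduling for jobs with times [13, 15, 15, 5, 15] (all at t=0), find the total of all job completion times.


Since all jobs arrive at t=0, SRPT equals SPT ordering.
SPT order: [5, 13, 15, 15, 15]
Completion times:
  Job 1: p=5, C=5
  Job 2: p=13, C=18
  Job 3: p=15, C=33
  Job 4: p=15, C=48
  Job 5: p=15, C=63
Total completion time = 5 + 18 + 33 + 48 + 63 = 167

167


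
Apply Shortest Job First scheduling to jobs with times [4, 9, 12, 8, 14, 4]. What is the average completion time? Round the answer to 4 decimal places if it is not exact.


SJF order (ascending): [4, 4, 8, 9, 12, 14]
Completion times:
  Job 1: burst=4, C=4
  Job 2: burst=4, C=8
  Job 3: burst=8, C=16
  Job 4: burst=9, C=25
  Job 5: burst=12, C=37
  Job 6: burst=14, C=51
Average completion = 141/6 = 23.5

23.5


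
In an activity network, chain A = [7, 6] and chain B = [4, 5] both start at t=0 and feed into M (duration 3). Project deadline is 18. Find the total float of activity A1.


Forward pass: ES(A1) = sum of predecessors on chain A = 0
EF = ES + duration = 0 + 7 = 7
Backward pass: LF(M) = deadline = 18; LS(M) = 18 - 3 = 15
LF(A1) = LS(M) - sum(successors on chain A) = 15 - 6 = 9
LS = LF - duration = 9 - 7 = 2
Total float = LS - ES = 2 - 0 = 2

2


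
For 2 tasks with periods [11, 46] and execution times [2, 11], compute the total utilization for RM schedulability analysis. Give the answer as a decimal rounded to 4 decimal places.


Compute individual utilizations (exact fractions):
  Task 1: C/T = 2/11 (approx. 0.1818)
  Task 2: C/T = 11/46 (approx. 0.2391)
Total utilization U = 2/11 + 11/46 = 213/506
Rounded to 4 decimal places: U = 0.4209
RM (Liu & Layland) bound for 2 tasks = 0.828427; compare with U = 213/506 (approx. 0.420949)
U <= bound, so schedulable by RM sufficient condition.

0.4209


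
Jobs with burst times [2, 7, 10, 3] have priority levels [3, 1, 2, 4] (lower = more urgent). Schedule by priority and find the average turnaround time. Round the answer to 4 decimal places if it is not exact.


Sort by priority (ascending = highest first):
Order: [(1, 7), (2, 10), (3, 2), (4, 3)]
Completion times:
  Priority 1, burst=7, C=7
  Priority 2, burst=10, C=17
  Priority 3, burst=2, C=19
  Priority 4, burst=3, C=22
Average turnaround = 65/4 = 16.25

16.25


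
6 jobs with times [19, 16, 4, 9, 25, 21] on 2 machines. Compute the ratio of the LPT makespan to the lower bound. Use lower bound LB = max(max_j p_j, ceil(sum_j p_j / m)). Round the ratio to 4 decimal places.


LPT order: [25, 21, 19, 16, 9, 4]
Machine loads after assignment: [45, 49]
LPT makespan = 49
Lower bound = max(max_job, ceil(total/2)) = max(25, 47) = 47
Ratio = 49 / 47 = 1.0426

1.0426


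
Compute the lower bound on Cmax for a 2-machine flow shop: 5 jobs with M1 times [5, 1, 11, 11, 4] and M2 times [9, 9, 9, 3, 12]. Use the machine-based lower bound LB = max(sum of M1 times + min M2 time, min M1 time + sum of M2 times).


LB1 = sum(M1 times) + min(M2 times) = 32 + 3 = 35
LB2 = min(M1 times) + sum(M2 times) = 1 + 42 = 43
Lower bound = max(LB1, LB2) = max(35, 43) = 43

43


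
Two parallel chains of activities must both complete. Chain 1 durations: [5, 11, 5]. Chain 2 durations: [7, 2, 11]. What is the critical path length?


Path A total = 5 + 11 + 5 = 21
Path B total = 7 + 2 + 11 = 20
Critical path = longest path = max(21, 20) = 21

21


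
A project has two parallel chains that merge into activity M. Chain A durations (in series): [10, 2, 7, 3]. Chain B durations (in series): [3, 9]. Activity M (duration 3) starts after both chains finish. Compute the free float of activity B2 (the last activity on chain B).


ES(B2) = sum of predecessors on chain B = 3
EF(B2) = ES + duration = 3 + 9 = 12
Successor of B2 is M. ES(M) = max(sum(A), sum(B)) = max(22, 12) = 22
Free float = ES(successor) - EF(current) = 22 - 12 = 10

10


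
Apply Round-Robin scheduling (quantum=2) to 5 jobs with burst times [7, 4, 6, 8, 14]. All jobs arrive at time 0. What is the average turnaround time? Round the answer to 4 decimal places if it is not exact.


Time quantum = 2
Execution trace:
  J1 runs 2 units, time = 2
  J2 runs 2 units, time = 4
  J3 runs 2 units, time = 6
  J4 runs 2 units, time = 8
  J5 runs 2 units, time = 10
  J1 runs 2 units, time = 12
  J2 runs 2 units, time = 14
  J3 runs 2 units, time = 16
  J4 runs 2 units, time = 18
  J5 runs 2 units, time = 20
  J1 runs 2 units, time = 22
  J3 runs 2 units, time = 24
  J4 runs 2 units, time = 26
  J5 runs 2 units, time = 28
  J1 runs 1 units, time = 29
  J4 runs 2 units, time = 31
  J5 runs 2 units, time = 33
  J5 runs 2 units, time = 35
  J5 runs 2 units, time = 37
  J5 runs 2 units, time = 39
Finish times: [29, 14, 24, 31, 39]
Average turnaround = 137/5 = 27.4

27.4


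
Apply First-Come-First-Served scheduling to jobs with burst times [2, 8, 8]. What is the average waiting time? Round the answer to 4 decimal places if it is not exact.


FCFS order (as given): [2, 8, 8]
Waiting times:
  Job 1: wait = 0
  Job 2: wait = 2
  Job 3: wait = 10
Sum of waiting times = 12
Average waiting time = 12/3 = 4.0

4.0


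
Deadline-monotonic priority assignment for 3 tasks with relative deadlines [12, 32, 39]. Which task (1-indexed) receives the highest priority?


Sort tasks by relative deadline (ascending):
  Task 1: deadline = 12
  Task 2: deadline = 32
  Task 3: deadline = 39
Priority order (highest first): [1, 2, 3]
Highest priority task = 1

1


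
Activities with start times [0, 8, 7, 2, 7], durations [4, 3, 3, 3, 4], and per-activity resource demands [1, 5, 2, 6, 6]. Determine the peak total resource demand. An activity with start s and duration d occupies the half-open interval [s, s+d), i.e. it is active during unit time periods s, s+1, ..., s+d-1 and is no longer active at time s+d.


Each activity i is active on [start_i, start_i + duration_i).
Compute total resource usage per time slot:
  t=0: active resources = [1], total = 1
  t=1: active resources = [1], total = 1
  t=2: active resources = [1, 6], total = 7
  t=3: active resources = [1, 6], total = 7
  t=4: active resources = [6], total = 6
  t=5: active resources = [], total = 0
  t=6: active resources = [], total = 0
  t=7: active resources = [2, 6], total = 8
  t=8: active resources = [5, 2, 6], total = 13
  t=9: active resources = [5, 2, 6], total = 13
  t=10: active resources = [5, 6], total = 11
Peak resource demand = 13

13


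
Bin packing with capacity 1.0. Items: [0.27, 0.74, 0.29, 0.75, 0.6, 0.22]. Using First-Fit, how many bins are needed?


Place items sequentially using First-Fit:
  Item 0.27 -> new Bin 1
  Item 0.74 -> new Bin 2
  Item 0.29 -> Bin 1 (now 0.56)
  Item 0.75 -> new Bin 3
  Item 0.6 -> new Bin 4
  Item 0.22 -> Bin 1 (now 0.78)
Total bins used = 4

4


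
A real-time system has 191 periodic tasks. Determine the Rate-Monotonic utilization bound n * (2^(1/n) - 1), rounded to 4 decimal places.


Compute 2^(1/191) = 1.0036356358
Subtract 1: 1.0036356358 - 1 = 0.0036356358
Multiply by n: 191 * 0.0036356358 = 0.6944064378
Round to 4 dp: 0.6944

0.6944


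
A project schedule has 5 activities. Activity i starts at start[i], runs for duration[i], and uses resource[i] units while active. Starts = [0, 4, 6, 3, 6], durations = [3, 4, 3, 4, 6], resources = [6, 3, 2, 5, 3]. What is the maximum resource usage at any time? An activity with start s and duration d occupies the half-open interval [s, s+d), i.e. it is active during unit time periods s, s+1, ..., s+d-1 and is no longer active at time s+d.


Each activity i is active on [start_i, start_i + duration_i).
Compute total resource usage per time slot:
  t=0: active resources = [6], total = 6
  t=1: active resources = [6], total = 6
  t=2: active resources = [6], total = 6
  t=3: active resources = [5], total = 5
  t=4: active resources = [3, 5], total = 8
  t=5: active resources = [3, 5], total = 8
  t=6: active resources = [3, 2, 5, 3], total = 13
  t=7: active resources = [3, 2, 3], total = 8
  t=8: active resources = [2, 3], total = 5
  t=9: active resources = [3], total = 3
  t=10: active resources = [3], total = 3
  t=11: active resources = [3], total = 3
Peak resource demand = 13

13


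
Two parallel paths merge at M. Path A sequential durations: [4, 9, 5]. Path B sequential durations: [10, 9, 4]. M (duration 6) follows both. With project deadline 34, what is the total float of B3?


Forward pass: ES(B3) = sum of predecessors on chain B = 19
EF = ES + duration = 19 + 4 = 23
Backward pass: LF(M) = deadline = 34; LS(M) = 34 - 6 = 28
LF(B3) = LS(M) - sum(successors on chain B) = 28 - 0 = 28
LS = LF - duration = 28 - 4 = 24
Total float = LS - ES = 24 - 19 = 5

5


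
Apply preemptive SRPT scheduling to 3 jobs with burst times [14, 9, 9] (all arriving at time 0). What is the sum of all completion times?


Since all jobs arrive at t=0, SRPT equals SPT ordering.
SPT order: [9, 9, 14]
Completion times:
  Job 1: p=9, C=9
  Job 2: p=9, C=18
  Job 3: p=14, C=32
Total completion time = 9 + 18 + 32 = 59

59


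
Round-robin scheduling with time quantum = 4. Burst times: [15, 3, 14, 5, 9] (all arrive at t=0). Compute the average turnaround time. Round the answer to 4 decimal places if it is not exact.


Time quantum = 4
Execution trace:
  J1 runs 4 units, time = 4
  J2 runs 3 units, time = 7
  J3 runs 4 units, time = 11
  J4 runs 4 units, time = 15
  J5 runs 4 units, time = 19
  J1 runs 4 units, time = 23
  J3 runs 4 units, time = 27
  J4 runs 1 units, time = 28
  J5 runs 4 units, time = 32
  J1 runs 4 units, time = 36
  J3 runs 4 units, time = 40
  J5 runs 1 units, time = 41
  J1 runs 3 units, time = 44
  J3 runs 2 units, time = 46
Finish times: [44, 7, 46, 28, 41]
Average turnaround = 166/5 = 33.2

33.2


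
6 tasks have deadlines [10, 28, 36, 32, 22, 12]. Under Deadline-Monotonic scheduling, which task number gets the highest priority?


Sort tasks by relative deadline (ascending):
  Task 1: deadline = 10
  Task 6: deadline = 12
  Task 5: deadline = 22
  Task 2: deadline = 28
  Task 4: deadline = 32
  Task 3: deadline = 36
Priority order (highest first): [1, 6, 5, 2, 4, 3]
Highest priority task = 1

1


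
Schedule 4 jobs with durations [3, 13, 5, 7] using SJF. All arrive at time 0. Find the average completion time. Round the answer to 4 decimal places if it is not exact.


SJF order (ascending): [3, 5, 7, 13]
Completion times:
  Job 1: burst=3, C=3
  Job 2: burst=5, C=8
  Job 3: burst=7, C=15
  Job 4: burst=13, C=28
Average completion = 54/4 = 13.5

13.5


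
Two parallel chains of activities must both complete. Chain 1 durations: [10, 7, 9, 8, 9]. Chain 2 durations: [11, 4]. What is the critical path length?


Path A total = 10 + 7 + 9 + 8 + 9 = 43
Path B total = 11 + 4 = 15
Critical path = longest path = max(43, 15) = 43

43


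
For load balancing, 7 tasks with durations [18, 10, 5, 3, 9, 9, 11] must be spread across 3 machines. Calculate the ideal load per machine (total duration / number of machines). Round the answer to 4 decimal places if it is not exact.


Total processing time = 18 + 10 + 5 + 3 + 9 + 9 + 11 = 65
Number of machines = 3
Ideal balanced load = 65 / 3 = 21.6667

21.6667


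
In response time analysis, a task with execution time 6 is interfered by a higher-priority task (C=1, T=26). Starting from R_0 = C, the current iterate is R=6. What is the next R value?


R_next = C + ceil(R_prev / T_hp) * C_hp
ceil(6 / 26) = ceil(0.2308) = 1
Interference = 1 * 1 = 1
R_next = 6 + 1 = 7

7


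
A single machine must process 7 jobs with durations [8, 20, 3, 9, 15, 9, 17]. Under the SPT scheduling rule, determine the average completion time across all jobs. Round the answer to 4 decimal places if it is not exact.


Sort jobs by processing time (SPT order): [3, 8, 9, 9, 15, 17, 20]
Compute completion times sequentially:
  Job 1: processing = 3, completes at 3
  Job 2: processing = 8, completes at 11
  Job 3: processing = 9, completes at 20
  Job 4: processing = 9, completes at 29
  Job 5: processing = 15, completes at 44
  Job 6: processing = 17, completes at 61
  Job 7: processing = 20, completes at 81
Sum of completion times = 249
Average completion time = 249/7 = 35.5714

35.5714


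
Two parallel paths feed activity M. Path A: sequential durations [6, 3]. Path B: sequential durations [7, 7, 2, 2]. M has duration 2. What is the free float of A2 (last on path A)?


ES(A2) = sum of predecessors on chain A = 6
EF(A2) = ES + duration = 6 + 3 = 9
Successor of A2 is M. ES(M) = max(sum(A), sum(B)) = max(9, 18) = 18
Free float = ES(successor) - EF(current) = 18 - 9 = 9

9


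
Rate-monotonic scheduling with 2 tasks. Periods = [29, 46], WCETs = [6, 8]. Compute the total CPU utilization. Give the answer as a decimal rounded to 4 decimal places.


Compute individual utilizations (exact fractions):
  Task 1: C/T = 6/29 (approx. 0.2069)
  Task 2: C/T = 8/46 = 4/23 (approx. 0.1739)
Total utilization U = 6/29 + 4/23 = 254/667
Rounded to 4 decimal places: U = 0.3808
RM (Liu & Layland) bound for 2 tasks = 0.828427; compare with U = 254/667 (approx. 0.380810)
U <= bound, so schedulable by RM sufficient condition.

0.3808


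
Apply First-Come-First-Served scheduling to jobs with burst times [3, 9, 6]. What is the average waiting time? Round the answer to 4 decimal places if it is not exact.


FCFS order (as given): [3, 9, 6]
Waiting times:
  Job 1: wait = 0
  Job 2: wait = 3
  Job 3: wait = 12
Sum of waiting times = 15
Average waiting time = 15/3 = 5.0

5.0


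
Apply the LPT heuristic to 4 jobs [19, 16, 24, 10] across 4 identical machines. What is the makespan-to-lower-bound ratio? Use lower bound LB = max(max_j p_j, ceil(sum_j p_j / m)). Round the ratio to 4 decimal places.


LPT order: [24, 19, 16, 10]
Machine loads after assignment: [24, 19, 16, 10]
LPT makespan = 24
Lower bound = max(max_job, ceil(total/4)) = max(24, 18) = 24
Ratio = 24 / 24 = 1.0

1.0
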